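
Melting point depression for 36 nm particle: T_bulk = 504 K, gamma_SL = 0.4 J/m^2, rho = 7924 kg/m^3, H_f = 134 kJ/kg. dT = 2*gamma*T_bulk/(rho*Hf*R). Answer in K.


Radius R = 36/2 = 18 nm = 1.8e-08 m
Convert H_f = 134 kJ/kg = 134000 J/kg
dT = 2 * gamma_SL * T_bulk / (rho * H_f * R)
dT = 2 * 0.4 * 504 / (7924 * 134000 * 1.8e-08)
dT = 21.1 K

21.1


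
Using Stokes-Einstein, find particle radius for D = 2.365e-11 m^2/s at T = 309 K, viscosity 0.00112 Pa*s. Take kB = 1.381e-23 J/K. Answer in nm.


Stokes-Einstein: R = kB*T / (6*pi*eta*D)
R = 1.381e-23 * 309 / (6 * pi * 0.00112 * 2.365e-11)
R = 8.54677e-09 m = 8.55 nm

8.55


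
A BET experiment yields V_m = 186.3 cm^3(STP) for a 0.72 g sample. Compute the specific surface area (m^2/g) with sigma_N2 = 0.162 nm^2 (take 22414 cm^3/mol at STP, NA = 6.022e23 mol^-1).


Number of moles in monolayer = V_m / 22414 = 186.3 / 22414 = 0.00831177
Number of molecules = moles * NA = 0.00831177 * 6.022e23
SA = molecules * sigma / mass
SA = (186.3 / 22414) * 6.022e23 * 0.162e-18 / 0.72
SA = 1126.2 m^2/g

1126.2


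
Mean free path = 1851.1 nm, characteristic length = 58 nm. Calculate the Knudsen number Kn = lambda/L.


Knudsen number Kn = lambda / L
Kn = 1851.1 / 58
Kn = 31.9155

31.9155


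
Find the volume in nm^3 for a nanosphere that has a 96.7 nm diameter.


Radius r = 96.7/2 = 48.35 nm
Volume V = (4/3) * pi * r^3
V = (4/3) * pi * (48.35)^3
V = 473454.28 nm^3

473454.28


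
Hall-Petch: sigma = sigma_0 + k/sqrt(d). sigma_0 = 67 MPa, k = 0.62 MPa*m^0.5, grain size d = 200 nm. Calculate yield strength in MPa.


d = 200 nm = 2e-07 m
sqrt(d) = 0.0004472136
Hall-Petch contribution = k / sqrt(d) = 0.62 / 0.0004472136 = 1386.4 MPa
sigma = sigma_0 + k/sqrt(d) = 67 + 1386.4 = 1453.4 MPa

1453.4


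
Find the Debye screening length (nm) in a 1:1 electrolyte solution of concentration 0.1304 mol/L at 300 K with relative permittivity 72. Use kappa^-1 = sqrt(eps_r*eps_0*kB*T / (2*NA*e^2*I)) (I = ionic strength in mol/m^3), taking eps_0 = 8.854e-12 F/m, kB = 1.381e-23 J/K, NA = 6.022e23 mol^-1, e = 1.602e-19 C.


Ionic strength I = 0.1304 * 1^2 * 1000 = 130.4 mol/m^3
kappa^-1 = sqrt(72 * 8.854e-12 * 1.381e-23 * 300 / (2 * 6.022e23 * (1.602e-19)^2 * 130.4))
kappa^-1 = 0.809 nm

0.809


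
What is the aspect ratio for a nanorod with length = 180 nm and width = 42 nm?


Aspect ratio AR = length / diameter
AR = 180 / 42
AR = 4.29

4.29


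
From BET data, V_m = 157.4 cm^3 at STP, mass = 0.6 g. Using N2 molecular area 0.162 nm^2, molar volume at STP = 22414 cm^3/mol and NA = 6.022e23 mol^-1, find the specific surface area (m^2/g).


Number of moles in monolayer = V_m / 22414 = 157.4 / 22414 = 0.0070224
Number of molecules = moles * NA = 0.0070224 * 6.022e23
SA = molecules * sigma / mass
SA = (157.4 / 22414) * 6.022e23 * 0.162e-18 / 0.6
SA = 1141.8 m^2/g

1141.8


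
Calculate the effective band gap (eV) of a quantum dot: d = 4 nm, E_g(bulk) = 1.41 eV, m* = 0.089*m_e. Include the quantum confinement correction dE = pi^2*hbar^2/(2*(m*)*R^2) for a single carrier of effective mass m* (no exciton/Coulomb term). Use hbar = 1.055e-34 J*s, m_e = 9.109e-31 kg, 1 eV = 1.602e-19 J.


Radius R = 4/2 nm = 2e-09 m
Confinement energy dE = pi^2 * hbar^2 / (2 * m_eff * m_e * R^2)
dE = pi^2 * (1.055e-34)^2 / (2 * 0.089 * 9.109e-31 * (2e-09)^2) J, divided by 1.602e-19 J/eV
dE = 1.0573 eV
Total band gap = E_g(bulk) + dE = 1.41 + 1.0573 = 2.4673 eV

2.4673


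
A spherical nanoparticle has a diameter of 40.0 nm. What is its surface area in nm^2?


Radius r = 40.0/2 = 20 nm
Surface area SA = 4 * pi * r^2
SA = 4 * pi * (20)^2
SA = 5026.55 nm^2

5026.55


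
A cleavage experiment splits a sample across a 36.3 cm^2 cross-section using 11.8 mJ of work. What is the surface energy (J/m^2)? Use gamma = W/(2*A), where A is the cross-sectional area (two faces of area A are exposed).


Convert: A = 36.3 cm^2 = 0.00363 m^2, W = 11.8 mJ = 0.0118 J
Cleaving exposes two faces of area A, so total new surface = 2*A and gamma = W / (2*A)
gamma = 0.0118 / (2 * 0.00363)
gamma = 1.625 J/m^2

1.625


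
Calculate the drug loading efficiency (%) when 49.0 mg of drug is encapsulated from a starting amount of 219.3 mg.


Drug loading efficiency = (drug loaded / drug initial) * 100
DLE = 49.0 / 219.3 * 100
DLE = 0.2234 * 100
DLE = 22.34%

22.34


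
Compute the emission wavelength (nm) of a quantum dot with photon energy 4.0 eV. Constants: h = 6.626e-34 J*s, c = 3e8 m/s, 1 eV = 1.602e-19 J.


Convert energy: E = 4.0 eV = 4.0 * 1.602e-19 = 6.408e-19 J
lambda = h*c / E = 6.626e-34 * 3e8 / 6.408e-19
lambda = 3.10206e-07 m = 310.2 nm

310.2


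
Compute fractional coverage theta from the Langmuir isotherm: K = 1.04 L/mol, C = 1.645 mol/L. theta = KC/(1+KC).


Langmuir isotherm: theta = K*C / (1 + K*C)
K*C = 1.04 * 1.645 = 1.7108
theta = 1.7108 / (1 + 1.7108) = 1.7108 / 2.7108
theta = 0.6311

0.6311


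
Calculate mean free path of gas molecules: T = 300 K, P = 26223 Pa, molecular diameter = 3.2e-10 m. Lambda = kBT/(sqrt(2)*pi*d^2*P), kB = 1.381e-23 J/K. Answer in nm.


Mean free path: lambda = kB*T / (sqrt(2) * pi * d^2 * P)
lambda = 1.381e-23 * 300 / (sqrt(2) * pi * (3.2e-10)^2 * 26223)
lambda = 3.4727e-07 m
lambda = 347.27 nm

347.27


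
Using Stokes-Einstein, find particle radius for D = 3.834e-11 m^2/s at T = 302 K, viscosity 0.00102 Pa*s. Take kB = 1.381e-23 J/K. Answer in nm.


Stokes-Einstein: R = kB*T / (6*pi*eta*D)
R = 1.381e-23 * 302 / (6 * pi * 0.00102 * 3.834e-11)
R = 5.6578e-09 m = 5.66 nm

5.66


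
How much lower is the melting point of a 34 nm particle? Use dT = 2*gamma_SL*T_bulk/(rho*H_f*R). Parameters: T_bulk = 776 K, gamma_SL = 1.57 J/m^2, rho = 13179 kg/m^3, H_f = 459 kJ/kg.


Radius R = 34/2 = 17 nm = 1.7e-08 m
Convert H_f = 459 kJ/kg = 459000 J/kg
dT = 2 * gamma_SL * T_bulk / (rho * H_f * R)
dT = 2 * 1.57 * 776 / (13179 * 459000 * 1.7e-08)
dT = 23.7 K

23.7


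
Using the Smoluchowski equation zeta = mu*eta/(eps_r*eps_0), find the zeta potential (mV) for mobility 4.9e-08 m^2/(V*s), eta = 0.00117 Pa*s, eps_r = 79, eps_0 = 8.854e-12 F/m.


Smoluchowski equation: zeta = mu * eta / (eps_r * eps_0)
zeta = 4.9e-08 * 0.00117 / (79 * 8.854e-12)
zeta = 0.081963 V = 81.96 mV

81.96


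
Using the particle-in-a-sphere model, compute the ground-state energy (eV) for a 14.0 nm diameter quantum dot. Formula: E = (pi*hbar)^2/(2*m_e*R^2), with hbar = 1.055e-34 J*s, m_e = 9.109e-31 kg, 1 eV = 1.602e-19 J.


Radius R = 14.0/2 = 7 nm = 7e-09 m
E = (pi * 1.055e-34)^2 / (2 * 9.109e-31 * (7e-09)^2)
E(J) = 1.23057e-21
E = E(J) / 1.602e-19 = 0.0077 eV

0.0077


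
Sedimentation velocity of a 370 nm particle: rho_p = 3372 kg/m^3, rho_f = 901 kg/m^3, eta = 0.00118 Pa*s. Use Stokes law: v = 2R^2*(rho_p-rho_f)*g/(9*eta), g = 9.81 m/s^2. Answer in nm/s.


Radius R = 370/2 nm = 1.85e-07 m
Density difference = 3372 - 901 = 2471 kg/m^3
v = 2 * R^2 * (rho_p - rho_f) * g / (9 * eta)
v = 2 * (1.85e-07)^2 * 2471 * 9.81 / (9 * 0.00118)
v = 1.56239e-07 m/s = 156.2394 nm/s

156.2394


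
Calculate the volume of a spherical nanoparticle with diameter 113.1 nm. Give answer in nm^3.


Radius r = 113.1/2 = 56.55 nm
Volume V = (4/3) * pi * r^3
V = (4/3) * pi * (56.55)^3
V = 757506.63 nm^3

757506.63


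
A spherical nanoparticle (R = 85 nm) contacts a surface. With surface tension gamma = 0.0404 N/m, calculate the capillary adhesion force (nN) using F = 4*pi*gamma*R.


Convert radius: R = 85 nm = 8.5e-08 m
F = 4 * pi * gamma * R
F = 4 * pi * 0.0404 * 8.5e-08
F = 4.31529e-08 N = 43.1529 nN

43.1529


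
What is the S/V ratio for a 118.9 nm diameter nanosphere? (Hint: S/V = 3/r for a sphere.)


Radius r = 118.9/2 = 59.45 nm
S/V = 3 / r = 3 / 59.45
S/V = 0.0505 nm^-1

0.0505


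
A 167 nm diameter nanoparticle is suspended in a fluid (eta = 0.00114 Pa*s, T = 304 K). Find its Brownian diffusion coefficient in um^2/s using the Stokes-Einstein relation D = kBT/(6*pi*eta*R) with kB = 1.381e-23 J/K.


Radius R = 167/2 = 83.5 nm = 8.35e-08 m
D = kB*T / (6*pi*eta*R)
D = 1.381e-23 * 304 / (6 * pi * 0.00114 * 8.35e-08)
D = 2.33978e-12 m^2/s = 2.34 um^2/s

2.34


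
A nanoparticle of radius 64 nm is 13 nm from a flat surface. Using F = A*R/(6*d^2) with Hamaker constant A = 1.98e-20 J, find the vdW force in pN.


Convert to SI: R = 64 nm = 6.4e-08 m, d = 13 nm = 1.3e-08 m
F = A * R / (6 * d^2)
F = 1.98e-20 * 6.4e-08 / (6 * (1.3e-08)^2)
F = 1.2497e-12 N = 1.25 pN

1.25


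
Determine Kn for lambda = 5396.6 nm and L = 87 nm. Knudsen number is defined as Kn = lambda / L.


Knudsen number Kn = lambda / L
Kn = 5396.6 / 87
Kn = 62.0299

62.0299


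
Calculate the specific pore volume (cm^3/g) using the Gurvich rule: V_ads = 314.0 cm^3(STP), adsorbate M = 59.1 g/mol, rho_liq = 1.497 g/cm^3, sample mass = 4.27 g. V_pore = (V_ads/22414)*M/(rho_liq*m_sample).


Moles adsorbed n = V_ads / 22414 = 314.0 / 22414 = 1.400910e-02 mol
Liquid volume V_liq = n * M / rho_liq = 1.400910e-02 * 59.1 / 1.497 = 0.55306 cm^3
Specific pore volume V_pore = V_liq / m_sample = 0.55306 / 4.27
V_pore = 0.1295 cm^3/g

0.1295


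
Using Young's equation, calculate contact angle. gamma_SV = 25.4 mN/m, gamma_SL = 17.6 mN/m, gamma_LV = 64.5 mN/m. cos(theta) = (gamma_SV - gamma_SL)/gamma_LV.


cos(theta) = (gamma_SV - gamma_SL) / gamma_LV
cos(theta) = (25.4 - 17.6) / 64.5
cos(theta) = 0.12093
theta = arccos(0.12093) = 83.05 degrees

83.05


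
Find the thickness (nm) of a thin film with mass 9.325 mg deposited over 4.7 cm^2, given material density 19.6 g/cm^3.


Convert: m = 9.325 mg = 9.3250e-06 kg, A = 4.7 cm^2 = 4.7000e-04 m^2, rho = 19.6 g/cm^3 = 19600 kg/m^3
t = m / (A * rho)
t = 9.3250e-06 / (4.7000e-04 * 19600)
t = 1.0123e-06 m = 1012.3 nm

1012.3


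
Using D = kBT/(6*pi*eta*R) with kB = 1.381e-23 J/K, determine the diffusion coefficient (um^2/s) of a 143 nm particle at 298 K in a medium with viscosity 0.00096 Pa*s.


Radius R = 143/2 = 71.5 nm = 7.15e-08 m
D = kB*T / (6*pi*eta*R)
D = 1.381e-23 * 298 / (6 * pi * 0.00096 * 7.15e-08)
D = 3.18076e-12 m^2/s = 3.181 um^2/s

3.181


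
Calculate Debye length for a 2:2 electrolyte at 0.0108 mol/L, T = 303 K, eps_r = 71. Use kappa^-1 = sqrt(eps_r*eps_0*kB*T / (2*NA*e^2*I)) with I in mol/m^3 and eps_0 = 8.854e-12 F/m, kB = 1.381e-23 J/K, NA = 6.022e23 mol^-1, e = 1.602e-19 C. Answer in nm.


Ionic strength I = 0.0108 * 2^2 * 1000 = 43.2 mol/m^3
kappa^-1 = sqrt(71 * 8.854e-12 * 1.381e-23 * 303 / (2 * 6.022e23 * (1.602e-19)^2 * 43.2))
kappa^-1 = 1.404 nm

1.404


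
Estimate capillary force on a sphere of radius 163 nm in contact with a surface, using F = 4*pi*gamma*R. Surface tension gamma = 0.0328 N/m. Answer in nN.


Convert radius: R = 163 nm = 1.63e-07 m
F = 4 * pi * gamma * R
F = 4 * pi * 0.0328 * 1.63e-07
F = 6.71848e-08 N = 67.1848 nN

67.1848


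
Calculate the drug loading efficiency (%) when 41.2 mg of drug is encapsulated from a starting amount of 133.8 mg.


Drug loading efficiency = (drug loaded / drug initial) * 100
DLE = 41.2 / 133.8 * 100
DLE = 0.3079 * 100
DLE = 30.79%

30.79


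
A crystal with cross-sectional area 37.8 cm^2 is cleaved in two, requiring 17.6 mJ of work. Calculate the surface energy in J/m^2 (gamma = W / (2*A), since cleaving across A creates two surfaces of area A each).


Convert: A = 37.8 cm^2 = 0.00378 m^2, W = 17.6 mJ = 0.0176 J
Cleaving exposes two faces of area A, so total new surface = 2*A and gamma = W / (2*A)
gamma = 0.0176 / (2 * 0.00378)
gamma = 2.328 J/m^2

2.328


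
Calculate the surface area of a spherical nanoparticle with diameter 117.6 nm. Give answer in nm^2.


Radius r = 117.6/2 = 58.8 nm
Surface area SA = 4 * pi * r^2
SA = 4 * pi * (58.8)^2
SA = 43447.47 nm^2

43447.47


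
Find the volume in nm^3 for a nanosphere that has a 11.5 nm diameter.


Radius r = 11.5/2 = 5.75 nm
Volume V = (4/3) * pi * r^3
V = (4/3) * pi * (5.75)^3
V = 796.33 nm^3

796.33


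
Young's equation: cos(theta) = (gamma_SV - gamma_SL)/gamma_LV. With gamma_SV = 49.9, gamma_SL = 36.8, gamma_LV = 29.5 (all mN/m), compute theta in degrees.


cos(theta) = (gamma_SV - gamma_SL) / gamma_LV
cos(theta) = (49.9 - 36.8) / 29.5
cos(theta) = 0.444068
theta = arccos(0.444068) = 63.64 degrees

63.64


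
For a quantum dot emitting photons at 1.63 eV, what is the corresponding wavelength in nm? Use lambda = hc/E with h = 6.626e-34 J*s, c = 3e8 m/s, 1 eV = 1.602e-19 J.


Convert energy: E = 1.63 eV = 1.63 * 1.602e-19 = 2.61126e-19 J
lambda = h*c / E = 6.626e-34 * 3e8 / 2.61126e-19
lambda = 7.61242e-07 m = 761.2 nm

761.2


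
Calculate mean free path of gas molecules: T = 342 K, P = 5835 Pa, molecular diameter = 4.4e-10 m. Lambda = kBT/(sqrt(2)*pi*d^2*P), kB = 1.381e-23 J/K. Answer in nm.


Mean free path: lambda = kB*T / (sqrt(2) * pi * d^2 * P)
lambda = 1.381e-23 * 342 / (sqrt(2) * pi * (4.4e-10)^2 * 5835)
lambda = 9.41041e-07 m
lambda = 941.04 nm

941.04


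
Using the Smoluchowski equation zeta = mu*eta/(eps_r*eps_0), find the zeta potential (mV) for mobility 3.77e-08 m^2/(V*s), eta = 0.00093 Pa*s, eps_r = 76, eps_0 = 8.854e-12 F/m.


Smoluchowski equation: zeta = mu * eta / (eps_r * eps_0)
zeta = 3.77e-08 * 0.00093 / (76 * 8.854e-12)
zeta = 0.052104 V = 52.1 mV

52.1


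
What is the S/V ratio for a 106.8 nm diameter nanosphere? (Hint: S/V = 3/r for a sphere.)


Radius r = 106.8/2 = 53.4 nm
S/V = 3 / r = 3 / 53.4
S/V = 0.0562 nm^-1

0.0562


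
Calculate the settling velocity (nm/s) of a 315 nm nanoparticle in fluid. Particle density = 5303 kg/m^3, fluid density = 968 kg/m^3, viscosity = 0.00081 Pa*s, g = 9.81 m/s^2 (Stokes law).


Radius R = 315/2 nm = 1.575e-07 m
Density difference = 5303 - 968 = 4335 kg/m^3
v = 2 * R^2 * (rho_p - rho_f) * g / (9 * eta)
v = 2 * (1.575e-07)^2 * 4335 * 9.81 / (9 * 0.00081)
v = 2.89415e-07 m/s = 289.4154 nm/s

289.4154


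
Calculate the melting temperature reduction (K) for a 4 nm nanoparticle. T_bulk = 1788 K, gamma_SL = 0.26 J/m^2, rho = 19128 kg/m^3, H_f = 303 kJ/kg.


Radius R = 4/2 = 2 nm = 2e-09 m
Convert H_f = 303 kJ/kg = 303000 J/kg
dT = 2 * gamma_SL * T_bulk / (rho * H_f * R)
dT = 2 * 0.26 * 1788 / (19128 * 303000 * 2e-09)
dT = 80.2 K

80.2


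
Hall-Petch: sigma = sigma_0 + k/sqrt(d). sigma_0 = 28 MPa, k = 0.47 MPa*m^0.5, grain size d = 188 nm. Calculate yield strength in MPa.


d = 188 nm = 1.88e-07 m
sqrt(d) = 0.0004335897
Hall-Petch contribution = k / sqrt(d) = 0.47 / 0.0004335897 = 1084.0 MPa
sigma = sigma_0 + k/sqrt(d) = 28 + 1084.0 = 1112.0 MPa

1112.0


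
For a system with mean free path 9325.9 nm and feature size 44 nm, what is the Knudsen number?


Knudsen number Kn = lambda / L
Kn = 9325.9 / 44
Kn = 211.9523

211.9523


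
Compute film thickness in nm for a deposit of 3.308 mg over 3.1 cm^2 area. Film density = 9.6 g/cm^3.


Convert: m = 3.308 mg = 3.3080e-06 kg, A = 3.1 cm^2 = 3.1000e-04 m^2, rho = 9.6 g/cm^3 = 9600 kg/m^3
t = m / (A * rho)
t = 3.3080e-06 / (3.1000e-04 * 9600)
t = 1.1116e-06 m = 1111.6 nm

1111.6


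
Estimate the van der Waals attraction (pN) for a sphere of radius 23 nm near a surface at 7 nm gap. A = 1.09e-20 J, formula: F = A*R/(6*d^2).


Convert to SI: R = 23 nm = 2.3e-08 m, d = 7 nm = 7e-09 m
F = A * R / (6 * d^2)
F = 1.09e-20 * 2.3e-08 / (6 * (7e-09)^2)
F = 8.52721e-13 N = 0.853 pN

0.853


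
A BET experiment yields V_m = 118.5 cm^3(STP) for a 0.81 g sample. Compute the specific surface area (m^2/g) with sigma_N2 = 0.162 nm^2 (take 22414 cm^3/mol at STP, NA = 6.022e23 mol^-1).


Number of moles in monolayer = V_m / 22414 = 118.5 / 22414 = 0.00528687
Number of molecules = moles * NA = 0.00528687 * 6.022e23
SA = molecules * sigma / mass
SA = (118.5 / 22414) * 6.022e23 * 0.162e-18 / 0.81
SA = 636.8 m^2/g

636.8


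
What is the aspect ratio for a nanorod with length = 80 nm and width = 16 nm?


Aspect ratio AR = length / diameter
AR = 80 / 16
AR = 5.0

5.0


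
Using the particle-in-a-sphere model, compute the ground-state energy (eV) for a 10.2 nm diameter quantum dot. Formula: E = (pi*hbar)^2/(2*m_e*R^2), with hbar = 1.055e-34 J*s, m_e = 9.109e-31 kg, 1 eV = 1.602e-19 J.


Radius R = 10.2/2 = 5.1 nm = 5.1e-09 m
E = (pi * 1.055e-34)^2 / (2 * 9.109e-31 * (5.1e-09)^2)
E(J) = 2.31827e-21
E = E(J) / 1.602e-19 = 0.0145 eV

0.0145


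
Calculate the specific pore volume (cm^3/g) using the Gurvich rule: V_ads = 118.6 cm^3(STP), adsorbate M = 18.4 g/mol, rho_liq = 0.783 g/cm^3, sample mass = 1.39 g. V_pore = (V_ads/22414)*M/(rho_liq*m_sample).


Moles adsorbed n = V_ads / 22414 = 118.6 / 22414 = 5.291336e-03 mol
Liquid volume V_liq = n * M / rho_liq = 5.291336e-03 * 18.4 / 0.783 = 0.12434 cm^3
Specific pore volume V_pore = V_liq / m_sample = 0.12434 / 1.39
V_pore = 0.0895 cm^3/g

0.0895


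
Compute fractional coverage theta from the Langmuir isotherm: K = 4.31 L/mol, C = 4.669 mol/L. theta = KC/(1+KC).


Langmuir isotherm: theta = K*C / (1 + K*C)
K*C = 4.31 * 4.669 = 20.12339
theta = 20.12339 / (1 + 20.12339) = 20.12339 / 21.12339
theta = 0.9527

0.9527


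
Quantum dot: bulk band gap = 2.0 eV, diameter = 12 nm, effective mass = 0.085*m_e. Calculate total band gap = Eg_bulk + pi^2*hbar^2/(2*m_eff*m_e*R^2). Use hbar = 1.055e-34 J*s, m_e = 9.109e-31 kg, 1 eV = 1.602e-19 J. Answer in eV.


Radius R = 12/2 nm = 6e-09 m
Confinement energy dE = pi^2 * hbar^2 / (2 * m_eff * m_e * R^2)
dE = pi^2 * (1.055e-34)^2 / (2 * 0.085 * 9.109e-31 * (6e-09)^2) J, divided by 1.602e-19 J/eV
dE = 0.123 eV
Total band gap = E_g(bulk) + dE = 2.0 + 0.123 = 2.123 eV

2.123


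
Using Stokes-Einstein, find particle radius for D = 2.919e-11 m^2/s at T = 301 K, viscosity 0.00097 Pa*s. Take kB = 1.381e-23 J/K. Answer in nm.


Stokes-Einstein: R = kB*T / (6*pi*eta*D)
R = 1.381e-23 * 301 / (6 * pi * 0.00097 * 2.919e-11)
R = 7.78849e-09 m = 7.79 nm

7.79


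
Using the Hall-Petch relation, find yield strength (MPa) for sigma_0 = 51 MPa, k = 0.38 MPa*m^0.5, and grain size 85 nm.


d = 85 nm = 8.5e-08 m
sqrt(d) = 0.0002915476
Hall-Petch contribution = k / sqrt(d) = 0.38 / 0.0002915476 = 1303.4 MPa
sigma = sigma_0 + k/sqrt(d) = 51 + 1303.4 = 1354.4 MPa

1354.4


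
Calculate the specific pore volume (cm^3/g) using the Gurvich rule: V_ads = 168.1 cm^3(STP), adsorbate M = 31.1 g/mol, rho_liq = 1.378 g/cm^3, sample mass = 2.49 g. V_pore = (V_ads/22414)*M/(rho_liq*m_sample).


Moles adsorbed n = V_ads / 22414 = 168.1 / 22414 = 7.499777e-03 mol
Liquid volume V_liq = n * M / rho_liq = 7.499777e-03 * 31.1 / 1.378 = 0.16926 cm^3
Specific pore volume V_pore = V_liq / m_sample = 0.16926 / 2.49
V_pore = 0.068 cm^3/g

0.068


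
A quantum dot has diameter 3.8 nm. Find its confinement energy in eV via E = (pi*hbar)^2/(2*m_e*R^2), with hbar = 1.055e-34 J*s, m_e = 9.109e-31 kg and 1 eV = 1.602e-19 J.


Radius R = 3.8/2 = 1.9 nm = 1.9e-09 m
E = (pi * 1.055e-34)^2 / (2 * 9.109e-31 * (1.9e-09)^2)
E(J) = 1.67031e-20
E = E(J) / 1.602e-19 = 0.1043 eV

0.1043


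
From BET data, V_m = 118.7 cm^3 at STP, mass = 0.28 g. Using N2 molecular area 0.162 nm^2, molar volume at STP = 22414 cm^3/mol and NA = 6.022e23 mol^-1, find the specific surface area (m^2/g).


Number of moles in monolayer = V_m / 22414 = 118.7 / 22414 = 0.0052958
Number of molecules = moles * NA = 0.0052958 * 6.022e23
SA = molecules * sigma / mass
SA = (118.7 / 22414) * 6.022e23 * 0.162e-18 / 0.28
SA = 1845.1 m^2/g

1845.1


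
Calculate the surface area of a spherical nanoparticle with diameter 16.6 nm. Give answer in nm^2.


Radius r = 16.6/2 = 8.3 nm
Surface area SA = 4 * pi * r^2
SA = 4 * pi * (8.3)^2
SA = 865.7 nm^2

865.7


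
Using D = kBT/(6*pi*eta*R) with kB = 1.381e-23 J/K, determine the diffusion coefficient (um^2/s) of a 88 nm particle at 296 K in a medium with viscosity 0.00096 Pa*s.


Radius R = 88/2 = 44 nm = 4.4e-08 m
D = kB*T / (6*pi*eta*R)
D = 1.381e-23 * 296 / (6 * pi * 0.00096 * 4.4e-08)
D = 5.13405e-12 m^2/s = 5.134 um^2/s

5.134


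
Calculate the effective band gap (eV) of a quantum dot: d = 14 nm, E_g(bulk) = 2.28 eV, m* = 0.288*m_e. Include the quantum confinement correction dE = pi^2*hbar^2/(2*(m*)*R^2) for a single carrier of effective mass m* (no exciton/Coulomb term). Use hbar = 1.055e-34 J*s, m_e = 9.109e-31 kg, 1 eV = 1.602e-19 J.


Radius R = 14/2 nm = 7e-09 m
Confinement energy dE = pi^2 * hbar^2 / (2 * m_eff * m_e * R^2)
dE = pi^2 * (1.055e-34)^2 / (2 * 0.288 * 9.109e-31 * (7e-09)^2) J, divided by 1.602e-19 J/eV
dE = 0.0267 eV
Total band gap = E_g(bulk) + dE = 2.28 + 0.0267 = 2.3067 eV

2.3067


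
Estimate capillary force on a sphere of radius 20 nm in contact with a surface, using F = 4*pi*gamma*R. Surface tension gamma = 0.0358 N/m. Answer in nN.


Convert radius: R = 20 nm = 2e-08 m
F = 4 * pi * gamma * R
F = 4 * pi * 0.0358 * 2e-08
F = 8.99752e-09 N = 8.9975 nN

8.9975


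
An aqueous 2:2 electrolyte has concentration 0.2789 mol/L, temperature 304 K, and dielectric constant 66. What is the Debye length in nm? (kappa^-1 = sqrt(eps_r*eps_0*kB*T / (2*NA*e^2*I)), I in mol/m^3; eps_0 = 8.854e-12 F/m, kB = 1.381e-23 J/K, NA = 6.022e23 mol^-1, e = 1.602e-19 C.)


Ionic strength I = 0.2789 * 2^2 * 1000 = 1115.6 mol/m^3
kappa^-1 = sqrt(66 * 8.854e-12 * 1.381e-23 * 304 / (2 * 6.022e23 * (1.602e-19)^2 * 1115.6))
kappa^-1 = 0.267 nm

0.267


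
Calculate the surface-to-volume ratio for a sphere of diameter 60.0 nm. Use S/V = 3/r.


Radius r = 60.0/2 = 30 nm
S/V = 3 / r = 3 / 30
S/V = 0.1 nm^-1

0.1


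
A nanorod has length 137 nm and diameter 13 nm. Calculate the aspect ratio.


Aspect ratio AR = length / diameter
AR = 137 / 13
AR = 10.54

10.54


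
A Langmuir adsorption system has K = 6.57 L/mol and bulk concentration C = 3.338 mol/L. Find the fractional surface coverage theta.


Langmuir isotherm: theta = K*C / (1 + K*C)
K*C = 6.57 * 3.338 = 21.93066
theta = 21.93066 / (1 + 21.93066) = 21.93066 / 22.93066
theta = 0.9564

0.9564


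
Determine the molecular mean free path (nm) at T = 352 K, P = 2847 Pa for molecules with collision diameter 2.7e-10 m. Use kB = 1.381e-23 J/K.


Mean free path: lambda = kB*T / (sqrt(2) * pi * d^2 * P)
lambda = 1.381e-23 * 352 / (sqrt(2) * pi * (2.7e-10)^2 * 2847)
lambda = 5.27177e-06 m
lambda = 5271.77 nm

5271.77


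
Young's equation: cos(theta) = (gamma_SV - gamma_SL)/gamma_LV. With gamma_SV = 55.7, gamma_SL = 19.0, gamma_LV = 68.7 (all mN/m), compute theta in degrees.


cos(theta) = (gamma_SV - gamma_SL) / gamma_LV
cos(theta) = (55.7 - 19.0) / 68.7
cos(theta) = 0.534207
theta = arccos(0.534207) = 57.71 degrees

57.71


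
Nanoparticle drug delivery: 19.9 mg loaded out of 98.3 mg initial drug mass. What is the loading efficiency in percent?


Drug loading efficiency = (drug loaded / drug initial) * 100
DLE = 19.9 / 98.3 * 100
DLE = 0.2024 * 100
DLE = 20.24%

20.24


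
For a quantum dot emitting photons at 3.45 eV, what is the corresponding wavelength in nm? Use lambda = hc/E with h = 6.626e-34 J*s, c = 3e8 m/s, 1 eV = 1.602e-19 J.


Convert energy: E = 3.45 eV = 3.45 * 1.602e-19 = 5.5269e-19 J
lambda = h*c / E = 6.626e-34 * 3e8 / 5.5269e-19
lambda = 3.59659e-07 m = 359.7 nm

359.7


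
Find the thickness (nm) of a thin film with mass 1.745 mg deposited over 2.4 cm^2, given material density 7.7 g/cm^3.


Convert: m = 1.745 mg = 1.7450e-06 kg, A = 2.4 cm^2 = 2.4000e-04 m^2, rho = 7.7 g/cm^3 = 7700 kg/m^3
t = m / (A * rho)
t = 1.7450e-06 / (2.4000e-04 * 7700)
t = 9.4426e-07 m = 944.3 nm

944.3


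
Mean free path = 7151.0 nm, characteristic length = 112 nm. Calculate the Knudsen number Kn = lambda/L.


Knudsen number Kn = lambda / L
Kn = 7151.0 / 112
Kn = 63.8482

63.8482


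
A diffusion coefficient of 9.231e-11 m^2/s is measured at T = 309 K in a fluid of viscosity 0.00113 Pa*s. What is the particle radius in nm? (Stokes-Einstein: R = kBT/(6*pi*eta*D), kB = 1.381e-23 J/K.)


Stokes-Einstein: R = kB*T / (6*pi*eta*D)
R = 1.381e-23 * 309 / (6 * pi * 0.00113 * 9.231e-11)
R = 2.17032e-09 m = 2.17 nm

2.17


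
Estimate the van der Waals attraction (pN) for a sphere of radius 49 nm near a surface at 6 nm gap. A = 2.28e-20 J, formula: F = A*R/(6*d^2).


Convert to SI: R = 49 nm = 4.9e-08 m, d = 6 nm = 6e-09 m
F = A * R / (6 * d^2)
F = 2.28e-20 * 4.9e-08 / (6 * (6e-09)^2)
F = 5.17222e-12 N = 5.172 pN

5.172


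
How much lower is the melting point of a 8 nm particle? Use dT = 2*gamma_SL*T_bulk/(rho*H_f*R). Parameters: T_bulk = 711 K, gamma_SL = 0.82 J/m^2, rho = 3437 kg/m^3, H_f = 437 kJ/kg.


Radius R = 8/2 = 4 nm = 4e-09 m
Convert H_f = 437 kJ/kg = 437000 J/kg
dT = 2 * gamma_SL * T_bulk / (rho * H_f * R)
dT = 2 * 0.82 * 711 / (3437 * 437000 * 4e-09)
dT = 194.1 K

194.1


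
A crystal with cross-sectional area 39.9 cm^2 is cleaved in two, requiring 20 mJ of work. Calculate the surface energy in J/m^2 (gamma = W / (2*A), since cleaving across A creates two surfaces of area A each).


Convert: A = 39.9 cm^2 = 0.00399 m^2, W = 20 mJ = 0.02 J
Cleaving exposes two faces of area A, so total new surface = 2*A and gamma = W / (2*A)
gamma = 0.02 / (2 * 0.00399)
gamma = 2.506 J/m^2

2.506


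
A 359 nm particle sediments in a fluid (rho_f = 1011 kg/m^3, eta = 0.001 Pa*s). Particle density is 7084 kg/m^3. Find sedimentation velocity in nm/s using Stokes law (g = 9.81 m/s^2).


Radius R = 359/2 nm = 1.795e-07 m
Density difference = 7084 - 1011 = 6073 kg/m^3
v = 2 * R^2 * (rho_p - rho_f) * g / (9 * eta)
v = 2 * (1.795e-07)^2 * 6073 * 9.81 / (9 * 0.001)
v = 4.26568e-07 m/s = 426.5684 nm/s

426.5684


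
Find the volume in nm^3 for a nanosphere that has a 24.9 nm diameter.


Radius r = 24.9/2 = 12.45 nm
Volume V = (4/3) * pi * r^3
V = (4/3) * pi * (12.45)^3
V = 8083.45 nm^3

8083.45


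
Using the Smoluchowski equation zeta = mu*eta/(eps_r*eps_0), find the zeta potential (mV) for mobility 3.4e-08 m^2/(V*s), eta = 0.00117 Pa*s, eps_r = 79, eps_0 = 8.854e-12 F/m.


Smoluchowski equation: zeta = mu * eta / (eps_r * eps_0)
zeta = 3.4e-08 * 0.00117 / (79 * 8.854e-12)
zeta = 0.056872 V = 56.87 mV

56.87


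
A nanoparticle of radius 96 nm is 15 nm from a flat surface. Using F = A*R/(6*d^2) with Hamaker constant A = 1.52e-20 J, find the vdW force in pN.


Convert to SI: R = 96 nm = 9.6e-08 m, d = 15 nm = 1.5e-08 m
F = A * R / (6 * d^2)
F = 1.52e-20 * 9.6e-08 / (6 * (1.5e-08)^2)
F = 1.08089e-12 N = 1.081 pN

1.081


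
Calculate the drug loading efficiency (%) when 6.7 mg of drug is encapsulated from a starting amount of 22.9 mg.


Drug loading efficiency = (drug loaded / drug initial) * 100
DLE = 6.7 / 22.9 * 100
DLE = 0.2926 * 100
DLE = 29.26%

29.26


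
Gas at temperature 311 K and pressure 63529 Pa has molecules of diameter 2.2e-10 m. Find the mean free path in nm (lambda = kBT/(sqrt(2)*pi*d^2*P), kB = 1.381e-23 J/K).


Mean free path: lambda = kB*T / (sqrt(2) * pi * d^2 * P)
lambda = 1.381e-23 * 311 / (sqrt(2) * pi * (2.2e-10)^2 * 63529)
lambda = 3.14392e-07 m
lambda = 314.39 nm

314.39


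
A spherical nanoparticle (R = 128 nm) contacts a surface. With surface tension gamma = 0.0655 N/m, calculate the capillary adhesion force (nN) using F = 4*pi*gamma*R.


Convert radius: R = 128 nm = 1.28e-07 m
F = 4 * pi * gamma * R
F = 4 * pi * 0.0655 * 1.28e-07
F = 1.05356e-07 N = 105.3565 nN

105.3565


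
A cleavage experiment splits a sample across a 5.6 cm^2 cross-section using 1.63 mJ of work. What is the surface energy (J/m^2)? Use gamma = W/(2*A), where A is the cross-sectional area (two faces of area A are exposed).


Convert: A = 5.6 cm^2 = 0.00056 m^2, W = 1.63 mJ = 0.00163 J
Cleaving exposes two faces of area A, so total new surface = 2*A and gamma = W / (2*A)
gamma = 0.00163 / (2 * 0.00056)
gamma = 1.455 J/m^2

1.455


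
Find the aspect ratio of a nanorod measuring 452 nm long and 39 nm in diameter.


Aspect ratio AR = length / diameter
AR = 452 / 39
AR = 11.59

11.59


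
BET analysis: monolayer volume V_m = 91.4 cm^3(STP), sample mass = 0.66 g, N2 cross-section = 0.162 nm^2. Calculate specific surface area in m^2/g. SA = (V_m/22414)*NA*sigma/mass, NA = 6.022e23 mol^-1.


Number of moles in monolayer = V_m / 22414 = 91.4 / 22414 = 0.00407781
Number of molecules = moles * NA = 0.00407781 * 6.022e23
SA = molecules * sigma / mass
SA = (91.4 / 22414) * 6.022e23 * 0.162e-18 / 0.66
SA = 602.8 m^2/g

602.8


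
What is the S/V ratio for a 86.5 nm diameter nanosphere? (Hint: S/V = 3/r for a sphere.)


Radius r = 86.5/2 = 43.25 nm
S/V = 3 / r = 3 / 43.25
S/V = 0.0694 nm^-1

0.0694


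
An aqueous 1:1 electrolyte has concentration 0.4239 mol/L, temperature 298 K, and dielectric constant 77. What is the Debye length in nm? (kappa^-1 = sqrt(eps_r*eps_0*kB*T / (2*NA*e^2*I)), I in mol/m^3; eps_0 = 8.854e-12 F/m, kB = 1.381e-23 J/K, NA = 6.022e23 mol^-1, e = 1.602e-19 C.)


Ionic strength I = 0.4239 * 1^2 * 1000 = 423.9 mol/m^3
kappa^-1 = sqrt(77 * 8.854e-12 * 1.381e-23 * 298 / (2 * 6.022e23 * (1.602e-19)^2 * 423.9))
kappa^-1 = 0.463 nm

0.463


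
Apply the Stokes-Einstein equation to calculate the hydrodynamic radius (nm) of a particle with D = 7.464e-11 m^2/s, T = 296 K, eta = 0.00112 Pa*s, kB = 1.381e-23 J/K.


Stokes-Einstein: R = kB*T / (6*pi*eta*D)
R = 1.381e-23 * 296 / (6 * pi * 0.00112 * 7.464e-11)
R = 2.59415e-09 m = 2.59 nm

2.59


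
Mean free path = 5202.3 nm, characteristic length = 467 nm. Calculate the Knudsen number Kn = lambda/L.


Knudsen number Kn = lambda / L
Kn = 5202.3 / 467
Kn = 11.1398

11.1398


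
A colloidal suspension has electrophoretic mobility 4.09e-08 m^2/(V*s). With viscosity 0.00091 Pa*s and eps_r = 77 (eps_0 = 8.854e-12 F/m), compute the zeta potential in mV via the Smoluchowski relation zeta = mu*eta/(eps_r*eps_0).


Smoluchowski equation: zeta = mu * eta / (eps_r * eps_0)
zeta = 4.09e-08 * 0.00091 / (77 * 8.854e-12)
zeta = 0.054593 V = 54.59 mV

54.59


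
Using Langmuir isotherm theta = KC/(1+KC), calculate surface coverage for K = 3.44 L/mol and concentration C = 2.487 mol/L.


Langmuir isotherm: theta = K*C / (1 + K*C)
K*C = 3.44 * 2.487 = 8.55528
theta = 8.55528 / (1 + 8.55528) = 8.55528 / 9.55528
theta = 0.8953

0.8953


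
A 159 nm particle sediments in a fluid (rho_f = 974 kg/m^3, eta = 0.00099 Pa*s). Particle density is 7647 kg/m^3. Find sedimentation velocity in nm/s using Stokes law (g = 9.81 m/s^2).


Radius R = 159/2 nm = 7.95e-08 m
Density difference = 7647 - 974 = 6673 kg/m^3
v = 2 * R^2 * (rho_p - rho_f) * g / (9 * eta)
v = 2 * (7.95e-08)^2 * 6673 * 9.81 / (9 * 0.00099)
v = 9.28703e-08 m/s = 92.8703 nm/s

92.8703


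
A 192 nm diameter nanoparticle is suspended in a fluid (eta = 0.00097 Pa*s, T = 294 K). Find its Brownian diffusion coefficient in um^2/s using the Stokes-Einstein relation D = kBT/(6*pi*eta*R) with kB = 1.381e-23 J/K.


Radius R = 192/2 = 96 nm = 9.6e-08 m
D = kB*T / (6*pi*eta*R)
D = 1.381e-23 * 294 / (6 * pi * 0.00097 * 9.6e-08)
D = 2.31311e-12 m^2/s = 2.313 um^2/s

2.313


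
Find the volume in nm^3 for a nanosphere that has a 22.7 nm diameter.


Radius r = 22.7/2 = 11.35 nm
Volume V = (4/3) * pi * r^3
V = (4/3) * pi * (11.35)^3
V = 6124.58 nm^3

6124.58


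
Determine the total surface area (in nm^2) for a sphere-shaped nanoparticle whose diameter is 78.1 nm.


Radius r = 78.1/2 = 39.05 nm
Surface area SA = 4 * pi * r^2
SA = 4 * pi * (39.05)^2
SA = 19162.49 nm^2

19162.49


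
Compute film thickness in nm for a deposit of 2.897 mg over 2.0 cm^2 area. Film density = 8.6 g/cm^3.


Convert: m = 2.897 mg = 2.8970e-06 kg, A = 2.0 cm^2 = 2.0000e-04 m^2, rho = 8.6 g/cm^3 = 8600 kg/m^3
t = m / (A * rho)
t = 2.8970e-06 / (2.0000e-04 * 8600)
t = 1.6843e-06 m = 1684.3 nm

1684.3


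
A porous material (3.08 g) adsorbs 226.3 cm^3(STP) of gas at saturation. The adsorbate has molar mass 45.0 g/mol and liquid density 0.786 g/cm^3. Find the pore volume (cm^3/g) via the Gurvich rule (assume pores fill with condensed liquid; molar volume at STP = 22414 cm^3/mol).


Moles adsorbed n = V_ads / 22414 = 226.3 / 22414 = 1.009637e-02 mol
Liquid volume V_liq = n * M / rho_liq = 1.009637e-02 * 45.0 / 0.786 = 0.57804 cm^3
Specific pore volume V_pore = V_liq / m_sample = 0.57804 / 3.08
V_pore = 0.1877 cm^3/g

0.1877


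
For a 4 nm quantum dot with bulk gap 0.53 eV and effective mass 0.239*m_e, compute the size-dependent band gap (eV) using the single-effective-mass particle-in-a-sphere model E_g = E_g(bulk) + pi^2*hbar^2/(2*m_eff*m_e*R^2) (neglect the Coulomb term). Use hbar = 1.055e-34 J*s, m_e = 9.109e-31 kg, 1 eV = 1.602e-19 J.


Radius R = 4/2 nm = 2e-09 m
Confinement energy dE = pi^2 * hbar^2 / (2 * m_eff * m_e * R^2)
dE = pi^2 * (1.055e-34)^2 / (2 * 0.239 * 9.109e-31 * (2e-09)^2) J, divided by 1.602e-19 J/eV
dE = 0.3937 eV
Total band gap = E_g(bulk) + dE = 0.53 + 0.3937 = 0.9237 eV

0.9237


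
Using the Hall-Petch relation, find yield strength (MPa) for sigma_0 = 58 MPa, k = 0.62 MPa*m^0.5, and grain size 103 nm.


d = 103 nm = 1.03e-07 m
sqrt(d) = 0.0003209361
Hall-Petch contribution = k / sqrt(d) = 0.62 / 0.0003209361 = 1931.8 MPa
sigma = sigma_0 + k/sqrt(d) = 58 + 1931.8 = 1989.8 MPa

1989.8


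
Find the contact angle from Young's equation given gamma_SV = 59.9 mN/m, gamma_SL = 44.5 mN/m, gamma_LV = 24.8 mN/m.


cos(theta) = (gamma_SV - gamma_SL) / gamma_LV
cos(theta) = (59.9 - 44.5) / 24.8
cos(theta) = 0.620968
theta = arccos(0.620968) = 51.61 degrees

51.61


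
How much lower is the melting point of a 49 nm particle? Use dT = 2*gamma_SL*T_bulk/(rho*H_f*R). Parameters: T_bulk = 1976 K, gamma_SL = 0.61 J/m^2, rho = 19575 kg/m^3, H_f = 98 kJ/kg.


Radius R = 49/2 = 24.5 nm = 2.45e-08 m
Convert H_f = 98 kJ/kg = 98000 J/kg
dT = 2 * gamma_SL * T_bulk / (rho * H_f * R)
dT = 2 * 0.61 * 1976 / (19575 * 98000 * 2.45e-08)
dT = 51.3 K

51.3


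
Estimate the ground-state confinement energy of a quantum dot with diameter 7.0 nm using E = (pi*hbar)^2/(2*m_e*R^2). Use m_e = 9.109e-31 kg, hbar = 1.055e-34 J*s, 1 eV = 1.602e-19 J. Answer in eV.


Radius R = 7.0/2 = 3.5 nm = 3.5e-09 m
E = (pi * 1.055e-34)^2 / (2 * 9.109e-31 * (3.5e-09)^2)
E(J) = 4.9223e-21
E = E(J) / 1.602e-19 = 0.0307 eV

0.0307


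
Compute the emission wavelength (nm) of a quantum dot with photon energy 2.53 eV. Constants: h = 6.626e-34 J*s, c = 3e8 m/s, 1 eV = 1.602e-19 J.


Convert energy: E = 2.53 eV = 2.53 * 1.602e-19 = 4.05306e-19 J
lambda = h*c / E = 6.626e-34 * 3e8 / 4.05306e-19
lambda = 4.90444e-07 m = 490.4 nm

490.4


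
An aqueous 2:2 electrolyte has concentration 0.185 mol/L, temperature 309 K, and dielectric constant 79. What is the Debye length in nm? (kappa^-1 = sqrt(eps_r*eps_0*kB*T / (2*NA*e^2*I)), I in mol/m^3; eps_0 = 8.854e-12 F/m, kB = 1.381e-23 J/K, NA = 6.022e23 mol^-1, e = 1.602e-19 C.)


Ionic strength I = 0.185 * 2^2 * 1000 = 740 mol/m^3
kappa^-1 = sqrt(79 * 8.854e-12 * 1.381e-23 * 309 / (2 * 6.022e23 * (1.602e-19)^2 * 740))
kappa^-1 = 0.361 nm

0.361


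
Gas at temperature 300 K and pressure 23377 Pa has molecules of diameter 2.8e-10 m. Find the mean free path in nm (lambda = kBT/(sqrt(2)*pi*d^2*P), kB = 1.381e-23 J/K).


Mean free path: lambda = kB*T / (sqrt(2) * pi * d^2 * P)
lambda = 1.381e-23 * 300 / (sqrt(2) * pi * (2.8e-10)^2 * 23377)
lambda = 5.08798e-07 m
lambda = 508.8 nm

508.8


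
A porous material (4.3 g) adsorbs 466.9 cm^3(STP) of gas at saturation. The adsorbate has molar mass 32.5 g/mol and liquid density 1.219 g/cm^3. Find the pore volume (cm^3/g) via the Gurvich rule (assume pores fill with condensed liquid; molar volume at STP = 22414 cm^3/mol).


Moles adsorbed n = V_ads / 22414 = 466.9 / 22414 = 2.083073e-02 mol
Liquid volume V_liq = n * M / rho_liq = 2.083073e-02 * 32.5 / 1.219 = 0.55537 cm^3
Specific pore volume V_pore = V_liq / m_sample = 0.55537 / 4.3
V_pore = 0.1292 cm^3/g

0.1292


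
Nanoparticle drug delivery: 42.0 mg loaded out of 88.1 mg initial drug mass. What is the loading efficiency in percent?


Drug loading efficiency = (drug loaded / drug initial) * 100
DLE = 42.0 / 88.1 * 100
DLE = 0.4767 * 100
DLE = 47.67%

47.67


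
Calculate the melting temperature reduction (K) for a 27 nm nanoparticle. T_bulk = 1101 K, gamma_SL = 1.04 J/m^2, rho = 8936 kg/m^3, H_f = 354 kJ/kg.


Radius R = 27/2 = 13.5 nm = 1.35e-08 m
Convert H_f = 354 kJ/kg = 354000 J/kg
dT = 2 * gamma_SL * T_bulk / (rho * H_f * R)
dT = 2 * 1.04 * 1101 / (8936 * 354000 * 1.35e-08)
dT = 53.6 K

53.6


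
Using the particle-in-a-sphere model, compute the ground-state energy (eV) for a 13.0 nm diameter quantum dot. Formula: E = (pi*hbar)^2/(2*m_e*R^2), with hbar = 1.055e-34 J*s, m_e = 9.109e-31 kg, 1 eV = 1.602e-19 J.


Radius R = 13.0/2 = 6.5 nm = 6.5e-09 m
E = (pi * 1.055e-34)^2 / (2 * 9.109e-31 * (6.5e-09)^2)
E(J) = 1.42718e-21
E = E(J) / 1.602e-19 = 0.0089 eV

0.0089


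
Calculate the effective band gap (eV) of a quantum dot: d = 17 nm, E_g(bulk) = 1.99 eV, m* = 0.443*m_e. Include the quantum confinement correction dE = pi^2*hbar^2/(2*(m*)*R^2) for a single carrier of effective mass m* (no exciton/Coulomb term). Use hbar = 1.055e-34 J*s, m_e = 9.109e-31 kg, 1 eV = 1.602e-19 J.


Radius R = 17/2 nm = 8.5e-09 m
Confinement energy dE = pi^2 * hbar^2 / (2 * m_eff * m_e * R^2)
dE = pi^2 * (1.055e-34)^2 / (2 * 0.443 * 9.109e-31 * (8.5e-09)^2) J, divided by 1.602e-19 J/eV
dE = 0.0118 eV
Total band gap = E_g(bulk) + dE = 1.99 + 0.0118 = 2.0018 eV

2.0018


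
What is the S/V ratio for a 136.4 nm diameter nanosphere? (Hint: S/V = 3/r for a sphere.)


Radius r = 136.4/2 = 68.2 nm
S/V = 3 / r = 3 / 68.2
S/V = 0.044 nm^-1

0.044


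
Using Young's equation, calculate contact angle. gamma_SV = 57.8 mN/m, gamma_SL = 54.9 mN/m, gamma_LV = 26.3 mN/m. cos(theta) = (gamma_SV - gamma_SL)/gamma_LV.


cos(theta) = (gamma_SV - gamma_SL) / gamma_LV
cos(theta) = (57.8 - 54.9) / 26.3
cos(theta) = 0.110266
theta = arccos(0.110266) = 83.67 degrees

83.67


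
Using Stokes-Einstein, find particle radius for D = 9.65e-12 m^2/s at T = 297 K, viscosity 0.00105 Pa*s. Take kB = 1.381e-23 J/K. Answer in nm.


Stokes-Einstein: R = kB*T / (6*pi*eta*D)
R = 1.381e-23 * 297 / (6 * pi * 0.00105 * 9.65e-12)
R = 2.1475e-08 m = 21.47 nm

21.47


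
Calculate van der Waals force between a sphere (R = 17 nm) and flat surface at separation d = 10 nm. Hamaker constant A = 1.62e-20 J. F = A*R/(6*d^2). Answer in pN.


Convert to SI: R = 17 nm = 1.7e-08 m, d = 10 nm = 1e-08 m
F = A * R / (6 * d^2)
F = 1.62e-20 * 1.7e-08 / (6 * (1e-08)^2)
F = 4.59e-13 N = 0.459 pN

0.459


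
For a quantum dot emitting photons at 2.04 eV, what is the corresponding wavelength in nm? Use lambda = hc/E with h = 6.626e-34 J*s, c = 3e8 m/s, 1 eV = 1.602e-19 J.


Convert energy: E = 2.04 eV = 2.04 * 1.602e-19 = 3.26808e-19 J
lambda = h*c / E = 6.626e-34 * 3e8 / 3.26808e-19
lambda = 6.08247e-07 m = 608.2 nm

608.2


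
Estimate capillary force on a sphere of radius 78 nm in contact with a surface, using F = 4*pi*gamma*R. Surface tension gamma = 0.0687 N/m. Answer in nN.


Convert radius: R = 78 nm = 7.8e-08 m
F = 4 * pi * gamma * R
F = 4 * pi * 0.0687 * 7.8e-08
F = 6.73382e-08 N = 67.3382 nN

67.3382


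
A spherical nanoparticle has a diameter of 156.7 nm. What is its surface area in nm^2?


Radius r = 156.7/2 = 78.35 nm
Surface area SA = 4 * pi * r^2
SA = 4 * pi * (78.35)^2
SA = 77141.46 nm^2

77141.46


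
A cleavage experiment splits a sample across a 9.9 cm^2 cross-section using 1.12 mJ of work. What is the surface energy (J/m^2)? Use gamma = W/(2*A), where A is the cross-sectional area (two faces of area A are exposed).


Convert: A = 9.9 cm^2 = 0.00099 m^2, W = 1.12 mJ = 0.00112 J
Cleaving exposes two faces of area A, so total new surface = 2*A and gamma = W / (2*A)
gamma = 0.00112 / (2 * 0.00099)
gamma = 0.566 J/m^2

0.566


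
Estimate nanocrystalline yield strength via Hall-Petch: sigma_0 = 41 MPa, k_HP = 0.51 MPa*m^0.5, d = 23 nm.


d = 23 nm = 2.3e-08 m
sqrt(d) = 0.0001516575
Hall-Petch contribution = k / sqrt(d) = 0.51 / 0.0001516575 = 3362.8 MPa
sigma = sigma_0 + k/sqrt(d) = 41 + 3362.8 = 3403.8 MPa

3403.8
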